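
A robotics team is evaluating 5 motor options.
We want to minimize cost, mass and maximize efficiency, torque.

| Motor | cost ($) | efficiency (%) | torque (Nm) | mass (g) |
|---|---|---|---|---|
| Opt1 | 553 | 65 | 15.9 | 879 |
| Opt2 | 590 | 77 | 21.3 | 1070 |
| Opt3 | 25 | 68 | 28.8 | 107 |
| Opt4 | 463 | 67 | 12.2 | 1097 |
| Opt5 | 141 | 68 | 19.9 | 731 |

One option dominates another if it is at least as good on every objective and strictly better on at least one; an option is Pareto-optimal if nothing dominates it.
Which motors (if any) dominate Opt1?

Opt3, Opt5

Opt3: cost 25≤553, efficiency 68≥65, torque 28.8≥15.9, mass 107≤879 — dominates Opt1.
Opt5: cost 141≤553, efficiency 68≥65, torque 19.9≥15.9, mass 731≤879 — dominates Opt1.
Others (Opt2, Opt4) are each worse than Opt1 on at least one objective.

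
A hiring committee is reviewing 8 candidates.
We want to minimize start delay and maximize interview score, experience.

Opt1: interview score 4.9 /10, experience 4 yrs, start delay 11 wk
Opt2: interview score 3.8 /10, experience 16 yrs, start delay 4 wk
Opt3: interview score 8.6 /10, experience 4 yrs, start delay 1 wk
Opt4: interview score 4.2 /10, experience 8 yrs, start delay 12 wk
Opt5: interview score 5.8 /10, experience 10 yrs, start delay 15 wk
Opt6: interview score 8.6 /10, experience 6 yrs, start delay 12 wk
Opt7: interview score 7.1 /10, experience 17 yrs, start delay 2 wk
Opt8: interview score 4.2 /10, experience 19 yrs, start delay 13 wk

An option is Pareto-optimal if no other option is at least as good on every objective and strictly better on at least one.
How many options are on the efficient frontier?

4

Opt1: dominated by Opt3 (interview score 8.6≥4.9, experience 4≥4, start delay 1≤11).
Opt2: dominated by Opt7 (interview score 7.1≥3.8, experience 17≥16, start delay 2≤4).
Opt3: not dominated (best start delay).
Opt4: dominated by Opt7 (interview score 7.1≥4.2, experience 17≥8, start delay 2≤12).
Opt5: dominated by Opt7 (interview score 7.1≥5.8, experience 17≥10, start delay 2≤15).
Opt6: not dominated.
Opt7: not dominated.
Opt8: not dominated (best experience).
Pareto-optimal: Opt3, Opt6, Opt7, Opt8 → 4.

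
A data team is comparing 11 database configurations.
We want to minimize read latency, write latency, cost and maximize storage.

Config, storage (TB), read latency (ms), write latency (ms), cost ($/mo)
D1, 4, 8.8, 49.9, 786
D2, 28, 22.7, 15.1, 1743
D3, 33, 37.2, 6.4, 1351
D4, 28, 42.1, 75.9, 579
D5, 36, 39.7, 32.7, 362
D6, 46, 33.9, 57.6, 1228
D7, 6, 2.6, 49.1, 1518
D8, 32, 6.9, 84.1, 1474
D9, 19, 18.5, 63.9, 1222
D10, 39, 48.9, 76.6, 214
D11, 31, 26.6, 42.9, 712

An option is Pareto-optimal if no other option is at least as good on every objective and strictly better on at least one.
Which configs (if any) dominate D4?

D5

D5: storage 36≥28, read latency 39.7≤42.1, write latency 32.7≤75.9, cost 362≤579 — dominates D4.
Others (D1, D2, D3, D6, D7, D8, D9, D10, D11) are each worse than D4 on at least one objective.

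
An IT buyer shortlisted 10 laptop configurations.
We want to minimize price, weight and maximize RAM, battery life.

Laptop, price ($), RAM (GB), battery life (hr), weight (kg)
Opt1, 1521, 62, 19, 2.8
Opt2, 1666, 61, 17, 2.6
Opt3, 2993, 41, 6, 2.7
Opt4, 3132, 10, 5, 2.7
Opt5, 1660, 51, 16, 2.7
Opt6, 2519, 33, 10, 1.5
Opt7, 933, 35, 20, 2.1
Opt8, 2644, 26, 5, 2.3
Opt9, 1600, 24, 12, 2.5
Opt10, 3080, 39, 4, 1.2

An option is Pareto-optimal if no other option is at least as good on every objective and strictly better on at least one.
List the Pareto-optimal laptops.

Opt1, Opt2, Opt5, Opt6, Opt7, Opt10

Opt1: not dominated (best RAM).
Opt2: not dominated.
Opt3: dominated by Opt2 (price 1666≤2993, RAM 61≥41, battery life 17≥6, weight 2.6≤2.7).
Opt4: dominated by Opt2 (price 1666≤3132, RAM 61≥10, battery life 17≥5, weight 2.6≤2.7).
Opt5: not dominated.
Opt6: not dominated.
Opt7: not dominated (best price).
Opt8: dominated by Opt6 (price 2519≤2644, RAM 33≥26, battery life 10≥5, weight 1.5≤2.3).
Opt9: dominated by Opt7 (price 933≤1600, RAM 35≥24, battery life 20≥12, weight 2.1≤2.5).
Opt10: not dominated (best weight).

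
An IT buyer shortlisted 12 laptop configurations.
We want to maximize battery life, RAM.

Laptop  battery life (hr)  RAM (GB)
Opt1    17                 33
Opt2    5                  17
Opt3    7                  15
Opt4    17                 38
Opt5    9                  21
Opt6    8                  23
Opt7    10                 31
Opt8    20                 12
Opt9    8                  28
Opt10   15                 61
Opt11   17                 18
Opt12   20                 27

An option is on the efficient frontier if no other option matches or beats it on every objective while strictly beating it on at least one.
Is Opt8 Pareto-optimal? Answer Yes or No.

Opt12 vs Opt8: battery life 20≥20, RAM 27≥12 — Opt12 is at least as good on every objective and strictly better on at least one, so Opt12 dominates Opt8.

No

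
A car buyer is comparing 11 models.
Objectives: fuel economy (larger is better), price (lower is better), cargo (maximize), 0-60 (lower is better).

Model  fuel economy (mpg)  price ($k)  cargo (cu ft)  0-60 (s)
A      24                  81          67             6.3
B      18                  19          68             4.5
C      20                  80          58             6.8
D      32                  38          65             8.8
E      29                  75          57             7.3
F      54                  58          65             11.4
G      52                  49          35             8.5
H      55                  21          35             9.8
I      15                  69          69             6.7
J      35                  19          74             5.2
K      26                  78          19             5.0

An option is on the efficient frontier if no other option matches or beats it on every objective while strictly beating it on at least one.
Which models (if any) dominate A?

J: fuel economy 35≥24, price 19≤81, cargo 74≥67, 0-60 5.2≤6.3 — dominates A.
Others (B, C, D, E, F, G, H, I, K) are each worse than A on at least one objective.

J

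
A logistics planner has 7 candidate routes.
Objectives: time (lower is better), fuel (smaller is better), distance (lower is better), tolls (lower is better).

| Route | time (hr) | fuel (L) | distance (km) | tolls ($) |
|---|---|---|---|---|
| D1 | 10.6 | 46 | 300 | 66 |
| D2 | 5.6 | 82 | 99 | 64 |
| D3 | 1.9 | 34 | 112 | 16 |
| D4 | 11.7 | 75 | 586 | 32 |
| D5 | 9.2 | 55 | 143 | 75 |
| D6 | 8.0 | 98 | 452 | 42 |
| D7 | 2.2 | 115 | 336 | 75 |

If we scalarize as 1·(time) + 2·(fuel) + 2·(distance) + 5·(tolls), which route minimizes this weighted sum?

D3

D1: 1·10.6 + 2·46 + 2·300 + 5·66 = 1032.6
D2: 1·5.6 + 2·82 + 2·99 + 5·64 = 687.6
D3: 1·1.9 + 2·34 + 2·112 + 5·16 = 373.9
D4: 1·11.7 + 2·75 + 2·586 + 5·32 = 1493.7
D5: 1·9.2 + 2·55 + 2·143 + 5·75 = 780.2
D6: 1·8.0 + 2·98 + 2·452 + 5·42 = 1318.0
D7: 1·2.2 + 2·115 + 2·336 + 5·75 = 1279.2
Lowest: D3 at 373.9.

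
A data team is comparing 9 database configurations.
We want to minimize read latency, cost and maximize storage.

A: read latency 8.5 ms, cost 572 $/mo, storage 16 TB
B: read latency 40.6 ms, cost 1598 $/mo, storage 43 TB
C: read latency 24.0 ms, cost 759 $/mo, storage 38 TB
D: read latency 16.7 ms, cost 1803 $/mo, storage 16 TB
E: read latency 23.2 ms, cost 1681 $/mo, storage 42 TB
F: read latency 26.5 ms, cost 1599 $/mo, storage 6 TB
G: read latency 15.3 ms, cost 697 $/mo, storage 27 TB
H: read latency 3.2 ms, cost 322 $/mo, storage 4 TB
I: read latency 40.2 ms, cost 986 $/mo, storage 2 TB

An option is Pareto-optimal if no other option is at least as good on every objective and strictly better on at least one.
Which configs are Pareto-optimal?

A: not dominated.
B: not dominated (best storage).
C: not dominated.
D: dominated by A (read latency 8.5≤16.7, cost 572≤1803, storage 16≥16).
E: not dominated.
F: dominated by A (read latency 8.5≤26.5, cost 572≤1599, storage 16≥6).
G: not dominated.
H: not dominated (best read latency).
I: dominated by A (read latency 8.5≤40.2, cost 572≤986, storage 16≥2).

A, B, C, E, G, H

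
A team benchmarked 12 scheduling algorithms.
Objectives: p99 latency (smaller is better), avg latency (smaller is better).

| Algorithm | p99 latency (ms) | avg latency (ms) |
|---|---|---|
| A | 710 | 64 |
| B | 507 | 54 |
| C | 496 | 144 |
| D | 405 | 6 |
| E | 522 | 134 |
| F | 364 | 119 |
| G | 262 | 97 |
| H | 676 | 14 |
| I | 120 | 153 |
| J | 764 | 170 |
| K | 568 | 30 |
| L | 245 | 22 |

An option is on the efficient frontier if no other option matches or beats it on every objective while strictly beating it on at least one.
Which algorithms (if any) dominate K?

D, L

D: p99 latency 405≤568, avg latency 6≤30 — dominates K.
L: p99 latency 245≤568, avg latency 22≤30 — dominates K.
Others (A, B, C, E, F, G, H, I, J) are each worse than K on at least one objective.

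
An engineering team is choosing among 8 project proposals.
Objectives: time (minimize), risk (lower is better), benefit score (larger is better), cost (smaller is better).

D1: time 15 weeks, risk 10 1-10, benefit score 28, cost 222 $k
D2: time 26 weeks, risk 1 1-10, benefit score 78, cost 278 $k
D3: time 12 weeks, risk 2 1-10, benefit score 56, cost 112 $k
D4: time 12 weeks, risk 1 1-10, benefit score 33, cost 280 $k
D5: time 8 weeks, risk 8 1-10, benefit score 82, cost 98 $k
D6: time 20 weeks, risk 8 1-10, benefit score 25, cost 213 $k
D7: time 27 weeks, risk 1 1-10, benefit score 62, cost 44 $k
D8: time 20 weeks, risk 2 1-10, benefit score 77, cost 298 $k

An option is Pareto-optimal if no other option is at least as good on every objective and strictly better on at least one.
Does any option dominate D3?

No

D1: worse on time (15 vs 12).
D2: worse on time (26 vs 12).
D4: worse on benefit score (33 vs 56).
D5: worse on risk (8 vs 2).
D6: worse on time (20 vs 12).
D7: worse on time (27 vs 12).
D8: worse on time (20 vs 12).
No option is at least as good as D3 on every objective and strictly better on one.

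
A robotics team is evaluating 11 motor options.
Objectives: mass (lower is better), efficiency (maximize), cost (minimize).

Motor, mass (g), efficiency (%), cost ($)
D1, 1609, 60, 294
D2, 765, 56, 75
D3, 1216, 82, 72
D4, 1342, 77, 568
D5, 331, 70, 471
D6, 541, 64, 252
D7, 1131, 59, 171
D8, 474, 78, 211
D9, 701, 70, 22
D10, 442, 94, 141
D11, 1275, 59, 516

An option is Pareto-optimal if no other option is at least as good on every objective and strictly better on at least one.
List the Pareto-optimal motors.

D3, D5, D9, D10

D1: dominated by D3 (mass 1216≤1609, efficiency 82≥60, cost 72≤294).
D2: dominated by D9 (mass 701≤765, efficiency 70≥56, cost 22≤75).
D3: not dominated.
D4: dominated by D3 (mass 1216≤1342, efficiency 82≥77, cost 72≤568).
D5: not dominated (best mass).
D6: dominated by D8 (mass 474≤541, efficiency 78≥64, cost 211≤252).
D7: dominated by D9 (mass 701≤1131, efficiency 70≥59, cost 22≤171).
D8: dominated by D10 (mass 442≤474, efficiency 94≥78, cost 141≤211).
D9: not dominated (best cost).
D10: not dominated (best efficiency).
D11: dominated by D3 (mass 1216≤1275, efficiency 82≥59, cost 72≤516).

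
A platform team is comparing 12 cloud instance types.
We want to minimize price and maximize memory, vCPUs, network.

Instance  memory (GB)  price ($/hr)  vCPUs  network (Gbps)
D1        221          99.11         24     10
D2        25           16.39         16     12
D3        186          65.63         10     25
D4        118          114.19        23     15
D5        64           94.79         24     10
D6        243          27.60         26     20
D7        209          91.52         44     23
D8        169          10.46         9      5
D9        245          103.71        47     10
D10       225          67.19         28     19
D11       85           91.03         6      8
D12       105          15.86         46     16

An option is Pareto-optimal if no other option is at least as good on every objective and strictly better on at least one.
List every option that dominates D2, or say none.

D12: memory 105≥25, price 15.86≤16.39, vCPUs 46≥16, network 16≥12 — dominates D2.
Others (D1, D3, D4, D5, D6, D7, D8, D9, D10, D11) are each worse than D2 on at least one objective.

D12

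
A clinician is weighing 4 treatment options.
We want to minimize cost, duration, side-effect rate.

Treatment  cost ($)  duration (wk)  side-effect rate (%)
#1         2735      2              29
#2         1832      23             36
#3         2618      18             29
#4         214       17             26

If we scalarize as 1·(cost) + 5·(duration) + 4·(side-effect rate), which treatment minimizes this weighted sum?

#1: 1·2735 + 5·2 + 4·29 = 2861
#2: 1·1832 + 5·23 + 4·36 = 2091
#3: 1·2618 + 5·18 + 4·29 = 2824
#4: 1·214 + 5·17 + 4·26 = 403
Lowest: #4 at 403.

#4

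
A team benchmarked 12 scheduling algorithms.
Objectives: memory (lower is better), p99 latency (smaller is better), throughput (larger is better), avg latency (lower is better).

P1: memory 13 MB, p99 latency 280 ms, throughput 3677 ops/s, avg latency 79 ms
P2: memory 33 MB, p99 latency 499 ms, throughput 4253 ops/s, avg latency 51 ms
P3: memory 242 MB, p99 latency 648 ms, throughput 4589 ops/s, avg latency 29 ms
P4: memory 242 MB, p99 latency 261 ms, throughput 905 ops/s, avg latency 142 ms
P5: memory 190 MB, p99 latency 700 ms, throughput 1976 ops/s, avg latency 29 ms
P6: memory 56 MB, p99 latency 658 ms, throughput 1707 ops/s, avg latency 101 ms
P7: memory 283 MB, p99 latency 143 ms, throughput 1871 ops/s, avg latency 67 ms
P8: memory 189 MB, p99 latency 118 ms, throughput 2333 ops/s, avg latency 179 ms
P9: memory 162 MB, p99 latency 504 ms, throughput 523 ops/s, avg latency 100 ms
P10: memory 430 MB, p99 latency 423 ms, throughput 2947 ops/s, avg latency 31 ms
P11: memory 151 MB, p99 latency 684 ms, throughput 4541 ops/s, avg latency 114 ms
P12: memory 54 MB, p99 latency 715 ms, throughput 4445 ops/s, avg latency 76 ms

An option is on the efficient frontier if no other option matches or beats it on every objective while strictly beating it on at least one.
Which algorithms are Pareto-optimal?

P1, P2, P3, P4, P5, P7, P8, P10, P11, P12

P1: not dominated (best memory).
P2: not dominated.
P3: not dominated (best throughput).
P4: not dominated.
P5: not dominated.
P6: dominated by P1 (memory 13≤56, p99 latency 280≤658, throughput 3677≥1707, avg latency 79≤101).
P7: not dominated.
P8: not dominated (best p99 latency).
P9: dominated by P1 (memory 13≤162, p99 latency 280≤504, throughput 3677≥523, avg latency 79≤100).
P10: not dominated.
P11: not dominated.
P12: not dominated.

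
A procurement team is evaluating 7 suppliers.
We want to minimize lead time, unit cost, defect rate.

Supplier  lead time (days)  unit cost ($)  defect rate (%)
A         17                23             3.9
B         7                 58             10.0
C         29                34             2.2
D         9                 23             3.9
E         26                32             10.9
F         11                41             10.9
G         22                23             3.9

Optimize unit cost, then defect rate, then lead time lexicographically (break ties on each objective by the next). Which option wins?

First minimize unit cost: best is 23, kept {A, D, G}.
Then minimize defect rate: best is 3.9, kept {A, D, G}.
Then minimize lead time: best is 9, kept {D}.

D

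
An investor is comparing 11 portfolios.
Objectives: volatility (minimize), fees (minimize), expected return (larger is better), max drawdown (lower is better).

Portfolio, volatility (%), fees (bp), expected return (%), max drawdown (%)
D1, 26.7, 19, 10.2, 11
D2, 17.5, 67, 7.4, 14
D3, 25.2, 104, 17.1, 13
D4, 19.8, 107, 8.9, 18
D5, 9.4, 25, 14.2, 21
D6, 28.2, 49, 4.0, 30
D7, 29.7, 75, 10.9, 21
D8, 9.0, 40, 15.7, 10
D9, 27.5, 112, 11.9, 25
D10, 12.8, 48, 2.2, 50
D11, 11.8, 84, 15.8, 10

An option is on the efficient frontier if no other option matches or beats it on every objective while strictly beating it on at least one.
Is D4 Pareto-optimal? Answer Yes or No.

D8 vs D4: volatility 9.0≤19.8, fees 40≤107, expected return 15.7≥8.9, max drawdown 10≤18 — D8 is at least as good on every objective and strictly better on at least one, so D8 dominates D4.

No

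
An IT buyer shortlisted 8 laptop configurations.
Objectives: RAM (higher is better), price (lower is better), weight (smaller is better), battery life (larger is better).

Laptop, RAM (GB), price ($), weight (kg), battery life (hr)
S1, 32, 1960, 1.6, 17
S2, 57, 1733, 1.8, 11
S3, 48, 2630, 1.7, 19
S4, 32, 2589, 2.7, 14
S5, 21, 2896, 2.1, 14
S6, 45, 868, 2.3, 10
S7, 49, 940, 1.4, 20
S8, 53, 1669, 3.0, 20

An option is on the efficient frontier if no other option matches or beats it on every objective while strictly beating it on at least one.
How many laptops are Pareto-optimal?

S1: dominated by S7 (RAM 49≥32, price 940≤1960, weight 1.4≤1.6, battery life 20≥17).
S2: not dominated (best RAM).
S3: dominated by S7 (RAM 49≥48, price 940≤2630, weight 1.4≤1.7, battery life 20≥19).
S4: dominated by S1 (RAM 32≥32, price 1960≤2589, weight 1.6≤2.7, battery life 17≥14).
S5: dominated by S1 (RAM 32≥21, price 1960≤2896, weight 1.6≤2.1, battery life 17≥14).
S6: not dominated (best price).
S7: not dominated (best weight).
S8: not dominated.
Pareto-optimal: S2, S6, S7, S8 → 4.

4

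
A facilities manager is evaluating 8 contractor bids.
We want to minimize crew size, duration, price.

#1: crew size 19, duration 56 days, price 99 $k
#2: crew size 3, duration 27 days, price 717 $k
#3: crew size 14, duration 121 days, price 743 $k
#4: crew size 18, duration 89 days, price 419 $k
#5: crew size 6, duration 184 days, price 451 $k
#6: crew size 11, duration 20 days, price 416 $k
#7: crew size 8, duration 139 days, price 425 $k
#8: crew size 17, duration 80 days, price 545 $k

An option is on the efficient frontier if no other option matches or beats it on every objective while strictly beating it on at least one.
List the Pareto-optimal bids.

#1: not dominated (best price).
#2: not dominated (best crew size).
#3: dominated by #2 (crew size 3≤14, duration 27≤121, price 717≤743).
#4: dominated by #6 (crew size 11≤18, duration 20≤89, price 416≤419).
#5: not dominated.
#6: not dominated (best duration).
#7: not dominated.
#8: dominated by #6 (crew size 11≤17, duration 20≤80, price 416≤545).

#1, #2, #5, #6, #7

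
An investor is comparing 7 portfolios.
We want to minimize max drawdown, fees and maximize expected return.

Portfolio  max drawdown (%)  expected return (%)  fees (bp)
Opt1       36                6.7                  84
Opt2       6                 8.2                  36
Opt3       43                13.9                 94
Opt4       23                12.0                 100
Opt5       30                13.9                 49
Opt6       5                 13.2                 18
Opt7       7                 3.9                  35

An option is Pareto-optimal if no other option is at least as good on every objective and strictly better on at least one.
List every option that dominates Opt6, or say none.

Opt1: worse on max drawdown (36 vs 5).
Opt2: worse on max drawdown (6 vs 5).
Opt3: worse on max drawdown (43 vs 5).
Opt4: worse on max drawdown (23 vs 5).
Opt5: worse on max drawdown (30 vs 5).
Opt7: worse on max drawdown (7 vs 5).
No option dominates Opt6.

none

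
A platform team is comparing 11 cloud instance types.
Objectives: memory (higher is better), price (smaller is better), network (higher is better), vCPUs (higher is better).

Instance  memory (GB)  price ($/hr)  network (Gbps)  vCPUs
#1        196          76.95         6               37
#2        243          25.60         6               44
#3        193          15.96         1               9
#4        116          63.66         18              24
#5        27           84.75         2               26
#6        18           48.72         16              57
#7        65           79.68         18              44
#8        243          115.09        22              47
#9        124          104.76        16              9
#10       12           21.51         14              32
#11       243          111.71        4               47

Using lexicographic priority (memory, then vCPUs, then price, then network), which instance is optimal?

#11

First maximize memory: best is 243, kept {#2, #8, #11}.
Then maximize vCPUs: best is 47, kept {#8, #11}.
Then minimize price: best is 111.71, kept {#11}.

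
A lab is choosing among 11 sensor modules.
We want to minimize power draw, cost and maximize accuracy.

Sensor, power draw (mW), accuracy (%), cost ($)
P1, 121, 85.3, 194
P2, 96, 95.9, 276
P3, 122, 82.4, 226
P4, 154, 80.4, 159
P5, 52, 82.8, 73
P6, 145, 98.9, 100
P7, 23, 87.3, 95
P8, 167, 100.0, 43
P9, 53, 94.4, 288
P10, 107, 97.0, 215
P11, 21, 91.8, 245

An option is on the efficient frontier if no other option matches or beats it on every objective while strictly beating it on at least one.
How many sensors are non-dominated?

8

P1: dominated by P7 (power draw 23≤121, accuracy 87.3≥85.3, cost 95≤194).
P2: not dominated.
P3: dominated by P1 (power draw 121≤122, accuracy 85.3≥82.4, cost 194≤226).
P4: dominated by P5 (power draw 52≤154, accuracy 82.8≥80.4, cost 73≤159).
P5: not dominated.
P6: not dominated.
P7: not dominated.
P8: not dominated (best accuracy).
P9: not dominated.
P10: not dominated.
P11: not dominated (best power draw).
Pareto-optimal: P2, P5, P6, P7, P8, P9, P10, P11 → 8.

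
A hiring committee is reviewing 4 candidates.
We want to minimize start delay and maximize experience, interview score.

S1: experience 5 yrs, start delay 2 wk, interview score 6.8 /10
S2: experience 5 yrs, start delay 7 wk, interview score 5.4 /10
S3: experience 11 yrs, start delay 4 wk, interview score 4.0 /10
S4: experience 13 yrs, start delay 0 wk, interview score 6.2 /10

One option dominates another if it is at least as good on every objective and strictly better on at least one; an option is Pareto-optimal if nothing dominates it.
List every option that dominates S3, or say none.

S4: experience 13≥11, start delay 0≤4, interview score 6.2≥4.0 — dominates S3.
Others (S1, S2) are each worse than S3 on at least one objective.

S4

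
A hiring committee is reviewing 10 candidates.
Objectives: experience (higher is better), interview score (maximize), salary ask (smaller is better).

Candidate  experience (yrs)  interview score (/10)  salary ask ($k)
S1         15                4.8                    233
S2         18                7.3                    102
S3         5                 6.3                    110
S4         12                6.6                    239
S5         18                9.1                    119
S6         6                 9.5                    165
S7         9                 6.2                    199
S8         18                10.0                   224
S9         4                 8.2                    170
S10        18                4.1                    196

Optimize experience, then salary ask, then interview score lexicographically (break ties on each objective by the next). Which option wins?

First maximize experience: best is 18, kept {S2, S5, S8, S10}.
Then minimize salary ask: best is 102, kept {S2}.

S2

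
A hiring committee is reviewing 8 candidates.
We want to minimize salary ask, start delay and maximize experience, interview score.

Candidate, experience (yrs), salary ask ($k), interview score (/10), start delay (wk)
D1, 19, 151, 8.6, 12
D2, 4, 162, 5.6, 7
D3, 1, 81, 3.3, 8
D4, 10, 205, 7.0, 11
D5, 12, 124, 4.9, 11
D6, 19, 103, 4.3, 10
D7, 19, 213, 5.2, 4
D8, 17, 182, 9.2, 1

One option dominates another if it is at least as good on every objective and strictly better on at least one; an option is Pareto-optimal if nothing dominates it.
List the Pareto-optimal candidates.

D1: not dominated.
D2: not dominated.
D3: not dominated (best salary ask).
D4: dominated by D8 (experience 17≥10, salary ask 182≤205, interview score 9.2≥7.0, start delay 1≤11).
D5: not dominated.
D6: not dominated.
D7: not dominated.
D8: not dominated (best interview score).

D1, D2, D3, D5, D6, D7, D8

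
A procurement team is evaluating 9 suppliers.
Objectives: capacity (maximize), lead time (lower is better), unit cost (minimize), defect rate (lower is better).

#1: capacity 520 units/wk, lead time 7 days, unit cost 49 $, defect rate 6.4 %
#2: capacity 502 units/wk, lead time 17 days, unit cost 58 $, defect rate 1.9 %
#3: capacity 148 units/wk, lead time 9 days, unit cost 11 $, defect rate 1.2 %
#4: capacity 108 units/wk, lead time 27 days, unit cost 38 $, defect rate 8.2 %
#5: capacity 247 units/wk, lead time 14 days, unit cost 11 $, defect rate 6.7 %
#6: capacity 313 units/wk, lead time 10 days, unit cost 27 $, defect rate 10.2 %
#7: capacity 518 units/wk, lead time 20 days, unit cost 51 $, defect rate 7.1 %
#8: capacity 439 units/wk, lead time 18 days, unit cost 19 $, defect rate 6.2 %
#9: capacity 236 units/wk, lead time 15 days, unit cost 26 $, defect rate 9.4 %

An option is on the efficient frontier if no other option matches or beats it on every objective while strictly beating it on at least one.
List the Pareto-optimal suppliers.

#1: not dominated (best capacity).
#2: not dominated.
#3: not dominated (best defect rate).
#4: dominated by #3 (capacity 148≥108, lead time 9≤27, unit cost 11≤38, defect rate 1.2≤8.2).
#5: not dominated.
#6: not dominated.
#7: dominated by #1 (capacity 520≥518, lead time 7≤20, unit cost 49≤51, defect rate 6.4≤7.1).
#8: not dominated.
#9: dominated by #5 (capacity 247≥236, lead time 14≤15, unit cost 11≤26, defect rate 6.7≤9.4).

#1, #2, #3, #5, #6, #8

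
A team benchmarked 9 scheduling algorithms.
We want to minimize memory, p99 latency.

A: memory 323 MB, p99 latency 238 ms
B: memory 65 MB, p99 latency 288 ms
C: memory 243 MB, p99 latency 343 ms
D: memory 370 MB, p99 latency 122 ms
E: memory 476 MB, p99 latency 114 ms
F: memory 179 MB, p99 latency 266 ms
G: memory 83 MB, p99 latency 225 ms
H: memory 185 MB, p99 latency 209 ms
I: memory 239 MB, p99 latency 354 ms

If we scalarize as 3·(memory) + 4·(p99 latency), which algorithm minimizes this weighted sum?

A: 3·323 + 4·238 = 1921
B: 3·65 + 4·288 = 1347
C: 3·243 + 4·343 = 2101
D: 3·370 + 4·122 = 1598
E: 3·476 + 4·114 = 1884
F: 3·179 + 4·266 = 1601
G: 3·83 + 4·225 = 1149
H: 3·185 + 4·209 = 1391
I: 3·239 + 4·354 = 2133
Lowest: G at 1149.

G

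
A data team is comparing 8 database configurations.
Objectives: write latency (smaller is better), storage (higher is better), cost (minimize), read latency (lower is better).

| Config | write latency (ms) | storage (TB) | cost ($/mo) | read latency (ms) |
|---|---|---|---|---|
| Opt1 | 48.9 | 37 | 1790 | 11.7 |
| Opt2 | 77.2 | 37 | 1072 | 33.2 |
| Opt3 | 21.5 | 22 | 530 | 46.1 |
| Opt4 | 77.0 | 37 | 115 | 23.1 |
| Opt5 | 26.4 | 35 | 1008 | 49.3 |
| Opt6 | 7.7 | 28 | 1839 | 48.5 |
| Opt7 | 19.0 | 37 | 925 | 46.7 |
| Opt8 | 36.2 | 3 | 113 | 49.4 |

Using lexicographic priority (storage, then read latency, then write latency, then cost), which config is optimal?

First maximize storage: best is 37, kept {Opt1, Opt2, Opt4, Opt7}.
Then minimize read latency: best is 11.7, kept {Opt1}.

Opt1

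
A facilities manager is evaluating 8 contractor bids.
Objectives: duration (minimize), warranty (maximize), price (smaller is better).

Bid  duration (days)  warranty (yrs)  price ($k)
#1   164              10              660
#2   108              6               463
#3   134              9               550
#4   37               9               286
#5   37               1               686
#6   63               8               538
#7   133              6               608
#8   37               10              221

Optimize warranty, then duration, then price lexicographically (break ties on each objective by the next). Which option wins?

#8

First maximize warranty: best is 10, kept {#1, #8}.
Then minimize duration: best is 37, kept {#8}.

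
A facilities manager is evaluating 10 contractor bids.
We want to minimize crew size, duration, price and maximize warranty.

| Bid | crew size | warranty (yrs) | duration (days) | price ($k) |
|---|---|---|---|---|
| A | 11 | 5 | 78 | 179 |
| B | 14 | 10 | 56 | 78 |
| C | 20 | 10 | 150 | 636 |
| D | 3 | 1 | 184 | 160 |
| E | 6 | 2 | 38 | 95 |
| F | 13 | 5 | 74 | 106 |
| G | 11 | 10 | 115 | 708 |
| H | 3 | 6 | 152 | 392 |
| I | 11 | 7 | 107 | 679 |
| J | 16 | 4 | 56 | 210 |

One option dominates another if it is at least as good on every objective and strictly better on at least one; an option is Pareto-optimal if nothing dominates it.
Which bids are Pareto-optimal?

A: not dominated.
B: not dominated (best price).
C: dominated by B (crew size 14≤20, warranty 10≥10, duration 56≤150, price 78≤636).
D: not dominated.
E: not dominated (best duration).
F: not dominated.
G: not dominated.
H: not dominated.
I: not dominated.
J: dominated by B (crew size 14≤16, warranty 10≥4, duration 56≤56, price 78≤210).

A, B, D, E, F, G, H, I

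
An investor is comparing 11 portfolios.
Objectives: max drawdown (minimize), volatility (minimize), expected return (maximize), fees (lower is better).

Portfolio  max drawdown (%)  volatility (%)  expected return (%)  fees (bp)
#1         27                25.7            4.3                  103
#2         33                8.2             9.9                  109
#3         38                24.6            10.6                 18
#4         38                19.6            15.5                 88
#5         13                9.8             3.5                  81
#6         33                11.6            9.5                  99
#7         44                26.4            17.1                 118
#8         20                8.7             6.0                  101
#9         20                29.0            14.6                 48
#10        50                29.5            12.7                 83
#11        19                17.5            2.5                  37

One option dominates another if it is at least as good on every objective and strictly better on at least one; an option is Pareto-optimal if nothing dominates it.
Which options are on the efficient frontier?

#1: dominated by #8 (max drawdown 20≤27, volatility 8.7≤25.7, expected return 6.0≥4.3, fees 101≤103).
#2: not dominated (best volatility).
#3: not dominated (best fees).
#4: not dominated.
#5: not dominated (best max drawdown).
#6: not dominated.
#7: not dominated (best expected return).
#8: not dominated.
#9: not dominated.
#10: dominated by #9 (max drawdown 20≤50, volatility 29.0≤29.5, expected return 14.6≥12.7, fees 48≤83).
#11: not dominated.

#2, #3, #4, #5, #6, #7, #8, #9, #11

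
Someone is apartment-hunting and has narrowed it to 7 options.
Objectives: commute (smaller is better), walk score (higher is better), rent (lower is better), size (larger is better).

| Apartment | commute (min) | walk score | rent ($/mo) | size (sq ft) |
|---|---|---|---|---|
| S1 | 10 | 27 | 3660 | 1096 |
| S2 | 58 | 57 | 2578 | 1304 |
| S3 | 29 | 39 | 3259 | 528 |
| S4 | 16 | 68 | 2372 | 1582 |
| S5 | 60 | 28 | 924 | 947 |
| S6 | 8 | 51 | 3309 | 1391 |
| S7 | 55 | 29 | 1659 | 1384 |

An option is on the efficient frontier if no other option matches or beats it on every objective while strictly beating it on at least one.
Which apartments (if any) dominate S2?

S4: commute 16≤58, walk score 68≥57, rent 2372≤2578, size 1582≥1304 — dominates S2.
Others (S1, S3, S5, S6, S7) are each worse than S2 on at least one objective.

S4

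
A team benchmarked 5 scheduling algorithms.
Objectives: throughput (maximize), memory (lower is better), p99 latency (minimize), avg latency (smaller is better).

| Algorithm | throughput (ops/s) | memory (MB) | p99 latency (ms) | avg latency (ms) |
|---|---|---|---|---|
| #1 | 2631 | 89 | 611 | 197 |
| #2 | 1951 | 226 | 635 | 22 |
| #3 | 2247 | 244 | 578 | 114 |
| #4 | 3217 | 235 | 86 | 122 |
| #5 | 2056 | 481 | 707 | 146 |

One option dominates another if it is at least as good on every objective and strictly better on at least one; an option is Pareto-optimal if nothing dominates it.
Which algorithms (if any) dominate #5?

#3: throughput 2247≥2056, memory 244≤481, p99 latency 578≤707, avg latency 114≤146 — dominates #5.
#4: throughput 3217≥2056, memory 235≤481, p99 latency 86≤707, avg latency 122≤146 — dominates #5.
Others (#1, #2) are each worse than #5 on at least one objective.

#3, #4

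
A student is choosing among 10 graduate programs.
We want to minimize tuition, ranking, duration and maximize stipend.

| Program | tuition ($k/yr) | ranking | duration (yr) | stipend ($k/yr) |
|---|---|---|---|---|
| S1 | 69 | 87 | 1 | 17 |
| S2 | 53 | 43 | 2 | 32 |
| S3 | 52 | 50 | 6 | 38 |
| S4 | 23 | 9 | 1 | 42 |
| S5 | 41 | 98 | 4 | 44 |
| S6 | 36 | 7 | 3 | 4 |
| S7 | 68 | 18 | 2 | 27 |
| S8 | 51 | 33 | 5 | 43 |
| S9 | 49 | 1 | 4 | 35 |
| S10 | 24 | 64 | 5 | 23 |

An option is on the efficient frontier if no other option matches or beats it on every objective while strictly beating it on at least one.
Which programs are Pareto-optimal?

S1: dominated by S4 (tuition 23≤69, ranking 9≤87, duration 1≤1, stipend 42≥17).
S2: dominated by S4 (tuition 23≤53, ranking 9≤43, duration 1≤2, stipend 42≥32).
S3: dominated by S4 (tuition 23≤52, ranking 9≤50, duration 1≤6, stipend 42≥38).
S4: not dominated (best tuition).
S5: not dominated (best stipend).
S6: not dominated.
S7: dominated by S4 (tuition 23≤68, ranking 9≤18, duration 1≤2, stipend 42≥27).
S8: not dominated.
S9: not dominated (best ranking).
S10: dominated by S4 (tuition 23≤24, ranking 9≤64, duration 1≤5, stipend 42≥23).

S4, S5, S6, S8, S9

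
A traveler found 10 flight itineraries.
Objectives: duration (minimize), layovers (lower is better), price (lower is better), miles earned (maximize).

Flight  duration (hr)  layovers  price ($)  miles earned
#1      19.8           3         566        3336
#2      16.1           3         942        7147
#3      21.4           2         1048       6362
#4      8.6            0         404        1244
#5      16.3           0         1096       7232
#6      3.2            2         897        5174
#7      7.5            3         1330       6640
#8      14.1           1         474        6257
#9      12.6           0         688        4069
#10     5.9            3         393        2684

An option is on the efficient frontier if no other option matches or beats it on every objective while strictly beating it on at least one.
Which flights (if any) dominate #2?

none

#1: worse on duration (19.8 vs 16.1).
#3: worse on duration (21.4 vs 16.1).
#4: worse on miles earned (1244 vs 7147).
#5: worse on duration (16.3 vs 16.1).
#6: worse on miles earned (5174 vs 7147).
#7: worse on price (1330 vs 942).
#8: worse on miles earned (6257 vs 7147).
#9: worse on miles earned (4069 vs 7147).
#10: worse on miles earned (2684 vs 7147).
No option dominates #2.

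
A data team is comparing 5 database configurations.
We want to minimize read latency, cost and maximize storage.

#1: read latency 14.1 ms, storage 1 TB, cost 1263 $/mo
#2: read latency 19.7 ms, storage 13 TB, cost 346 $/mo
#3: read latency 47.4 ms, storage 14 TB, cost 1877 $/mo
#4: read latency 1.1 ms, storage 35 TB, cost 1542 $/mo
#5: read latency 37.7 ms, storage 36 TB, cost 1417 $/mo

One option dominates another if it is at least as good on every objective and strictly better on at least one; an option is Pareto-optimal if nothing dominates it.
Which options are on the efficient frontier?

#1: not dominated.
#2: not dominated (best cost).
#3: dominated by #4 (read latency 1.1≤47.4, storage 35≥14, cost 1542≤1877).
#4: not dominated (best read latency).
#5: not dominated (best storage).

#1, #2, #4, #5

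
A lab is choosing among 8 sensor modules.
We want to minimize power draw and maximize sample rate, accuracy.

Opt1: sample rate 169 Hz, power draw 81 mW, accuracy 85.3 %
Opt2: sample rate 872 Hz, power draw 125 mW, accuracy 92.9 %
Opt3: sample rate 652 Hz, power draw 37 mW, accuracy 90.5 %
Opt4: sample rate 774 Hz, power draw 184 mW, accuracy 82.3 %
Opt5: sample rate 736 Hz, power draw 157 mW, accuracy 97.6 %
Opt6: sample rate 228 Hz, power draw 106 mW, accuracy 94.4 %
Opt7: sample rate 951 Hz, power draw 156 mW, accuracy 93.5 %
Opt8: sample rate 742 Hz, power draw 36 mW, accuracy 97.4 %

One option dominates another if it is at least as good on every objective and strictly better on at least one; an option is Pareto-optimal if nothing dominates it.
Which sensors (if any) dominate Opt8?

none

Opt1: worse on sample rate (169 vs 742).
Opt2: worse on power draw (125 vs 36).
Opt3: worse on sample rate (652 vs 742).
Opt4: worse on power draw (184 vs 36).
Opt5: worse on sample rate (736 vs 742).
Opt6: worse on sample rate (228 vs 742).
Opt7: worse on power draw (156 vs 36).
No option dominates Opt8.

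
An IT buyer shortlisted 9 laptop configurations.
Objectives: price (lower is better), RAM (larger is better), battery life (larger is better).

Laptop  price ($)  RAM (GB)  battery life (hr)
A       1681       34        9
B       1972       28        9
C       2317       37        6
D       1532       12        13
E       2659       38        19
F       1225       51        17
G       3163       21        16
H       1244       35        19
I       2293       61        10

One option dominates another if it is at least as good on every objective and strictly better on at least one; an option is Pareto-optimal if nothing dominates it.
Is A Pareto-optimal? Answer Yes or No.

No

F vs A: price 1225≤1681, RAM 51≥34, battery life 17≥9 — F is at least as good on every objective and strictly better on at least one, so F dominates A.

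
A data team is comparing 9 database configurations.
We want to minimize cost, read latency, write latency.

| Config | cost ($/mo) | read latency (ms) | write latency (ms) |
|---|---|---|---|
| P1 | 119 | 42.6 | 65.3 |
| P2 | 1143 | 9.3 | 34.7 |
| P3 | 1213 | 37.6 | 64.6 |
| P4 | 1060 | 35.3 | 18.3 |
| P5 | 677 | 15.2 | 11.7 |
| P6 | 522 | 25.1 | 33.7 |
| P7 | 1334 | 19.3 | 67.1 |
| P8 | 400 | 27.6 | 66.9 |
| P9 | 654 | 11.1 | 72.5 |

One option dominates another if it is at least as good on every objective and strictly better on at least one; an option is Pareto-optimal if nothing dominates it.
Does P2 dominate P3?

Yes

P2 vs P3: cost 1143≤1213, read latency 9.3≤37.6, write latency 34.7≤64.6 — P2 is at least as good on every objective with at least one strict improvement.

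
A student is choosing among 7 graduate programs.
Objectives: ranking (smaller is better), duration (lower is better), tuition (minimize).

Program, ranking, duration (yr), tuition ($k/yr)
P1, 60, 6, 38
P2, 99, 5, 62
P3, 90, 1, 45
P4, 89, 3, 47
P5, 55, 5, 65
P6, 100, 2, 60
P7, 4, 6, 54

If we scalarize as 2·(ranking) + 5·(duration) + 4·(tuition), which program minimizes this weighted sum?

P7

P1: 2·60 + 5·6 + 4·38 = 302
P2: 2·99 + 5·5 + 4·62 = 471
P3: 2·90 + 5·1 + 4·45 = 365
P4: 2·89 + 5·3 + 4·47 = 381
P5: 2·55 + 5·5 + 4·65 = 395
P6: 2·100 + 5·2 + 4·60 = 450
P7: 2·4 + 5·6 + 4·54 = 254
Lowest: P7 at 254.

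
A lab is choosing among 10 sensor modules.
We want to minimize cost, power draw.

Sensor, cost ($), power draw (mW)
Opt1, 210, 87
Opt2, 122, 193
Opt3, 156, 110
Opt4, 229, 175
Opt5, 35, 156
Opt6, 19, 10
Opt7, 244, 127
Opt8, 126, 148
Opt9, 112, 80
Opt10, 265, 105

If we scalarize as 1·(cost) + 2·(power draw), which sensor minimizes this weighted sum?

Opt1: 1·210 + 2·87 = 384
Opt2: 1·122 + 2·193 = 508
Opt3: 1·156 + 2·110 = 376
Opt4: 1·229 + 2·175 = 579
Opt5: 1·35 + 2·156 = 347
Opt6: 1·19 + 2·10 = 39
Opt7: 1·244 + 2·127 = 498
Opt8: 1·126 + 2·148 = 422
Opt9: 1·112 + 2·80 = 272
Opt10: 1·265 + 2·105 = 475
Lowest: Opt6 at 39.

Opt6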